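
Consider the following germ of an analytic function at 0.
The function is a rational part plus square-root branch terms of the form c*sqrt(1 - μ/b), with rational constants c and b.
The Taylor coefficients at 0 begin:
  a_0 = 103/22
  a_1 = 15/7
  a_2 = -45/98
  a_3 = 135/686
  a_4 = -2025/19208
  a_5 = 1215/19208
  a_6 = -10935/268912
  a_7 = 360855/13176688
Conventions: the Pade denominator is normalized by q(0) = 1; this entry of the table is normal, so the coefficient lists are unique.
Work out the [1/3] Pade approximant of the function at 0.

The Pade approximant has numerator coefficients [103/22, 18315915/5057272]; denominator coefficients [1, 508275/1609132, -261855/5631962, 806355/78847468].

Taylor coefficients needed (read off): a_0 = 103/22, a_1 = 15/7, a_2 = -45/98, a_3 = 135/686, a_4 = -2025/19208.
Write the denominator as Q(μ) = 1 + q1*μ + q2*μ^2 + q3*μ^3. Requiring Q*f - P = O(μ^5) with deg P <= 1 kills the coefficients of μ^2..μ^4 in Q*f:
  μ^2: a_2 + q1*a_1 + q2*a_0 = 0, i.e. -45/98 + (15/7)*q1 + (103/22)*q2 = 0.
  μ^3: a_3 + q1*a_2 + q2*a_1 + q3*a_0 = 0, i.e. 135/686 + (-45/98)*q1 + (15/7)*q2 + (103/22)*q3 = 0.
  μ^4: a_4 + q1*a_3 + q2*a_2 + q3*a_1 = 0, i.e. -2025/19208 + (135/686)*q1 + (-45/98)*q2 + (15/7)*q3 = 0.
Solving this linear system: q1 = 508275/1609132, q2 = -261855/5631962, q3 = 806355/78847468.
The numerator is Q*f truncated at degree 1: P0 = a_0 = 103/22; P1 = a_1 + q1*a_0 = 18315915/5057272.


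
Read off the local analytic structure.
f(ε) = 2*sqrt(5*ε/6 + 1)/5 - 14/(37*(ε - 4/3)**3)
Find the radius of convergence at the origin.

The radius of convergence is 6/5.

Denominator factor (ε - 4/3)^3: pole of order 3 at 4/3, modulus 4/3.
Branch term (2/5)*sqrt(1 - ε/(-6/5)): its argument vanishes at ε = -6/5, a square-root branch point, modulus 6/5.
The radius of convergence is the smallest modulus among the singular points: 6/5.


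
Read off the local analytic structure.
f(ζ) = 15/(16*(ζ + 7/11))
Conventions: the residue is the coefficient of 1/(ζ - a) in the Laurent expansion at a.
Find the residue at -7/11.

The residue is 15/16.

At the order-1 pole -7/11 set g(ζ) = (ζ - (-7/11))*f(ζ) = 15/16.
Simple pole: residue = g(a) at a = -7/11, which is 15/16.


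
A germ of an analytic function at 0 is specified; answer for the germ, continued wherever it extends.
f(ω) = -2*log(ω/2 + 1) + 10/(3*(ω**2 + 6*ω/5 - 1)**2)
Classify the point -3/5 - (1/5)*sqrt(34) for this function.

The point is a pole of order 2.

The denominator factor ω**2 + 6*ω/5 - 1 vanishes at -3/5 - (1/5)*sqrt(34) and appears to the power 2; the numerator there equals 10/3, nonzero, and no other factor vanishes.
The branch terms are analytic at this point.
Hence a pole whose order is the multiplicity, 2.


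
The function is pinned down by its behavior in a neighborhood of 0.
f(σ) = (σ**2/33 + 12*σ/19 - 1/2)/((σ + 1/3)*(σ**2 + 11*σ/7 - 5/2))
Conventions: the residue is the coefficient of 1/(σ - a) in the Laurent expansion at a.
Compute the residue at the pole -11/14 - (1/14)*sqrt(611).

The residue is -8149/76703 - (261930/46865533)*sqrt(611).

The factor σ**2 + 11*σ/7 - 5/2 splits as (σ - a)(σ - a') with a = -11/14 - (1/14)*sqrt(611), a' = -11/14 + (1/14)*sqrt(611). At the order-1 pole a set g(σ) = (σ - a)*f(σ) = [(σ**2/33 + 12*σ/19 - 1/2)/(σ + 1/3)] / (σ - a').
Simple pole: residue = g(a) at a = -11/14 - (1/14)*sqrt(611), which is -8149/76703 - (261930/46865533)*sqrt(611).


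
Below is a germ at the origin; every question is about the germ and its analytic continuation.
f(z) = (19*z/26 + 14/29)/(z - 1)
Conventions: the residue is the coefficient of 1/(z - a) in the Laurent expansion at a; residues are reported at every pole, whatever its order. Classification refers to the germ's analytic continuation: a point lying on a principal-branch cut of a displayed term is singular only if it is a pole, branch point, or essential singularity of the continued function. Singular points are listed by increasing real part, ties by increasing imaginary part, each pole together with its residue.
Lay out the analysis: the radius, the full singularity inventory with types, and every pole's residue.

Radius of convergence at 0: 1.
At 1: a pole of order 1; residue 915/754.

Denominator factor (z - 1): pole of order 1 at 1, modulus 1.
The radius of convergence is the smallest modulus among the singular points: 1.
At the order-1 pole 1 set g(z) = (z - (1))*f(z) = 19*z/26 + 14/29.
Simple pole: residue = g(a) at a = 1, which is 915/754.


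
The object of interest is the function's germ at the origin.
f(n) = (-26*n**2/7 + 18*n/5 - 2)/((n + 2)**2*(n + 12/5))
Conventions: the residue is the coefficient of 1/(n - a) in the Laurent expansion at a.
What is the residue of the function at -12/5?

At the order-1 pole -12/5 set g(n) = (n - (-12/5))*f(n) = (-26*n**2/7 + 18*n/5 - 2)/(n + 2)**2.
Simple pole: residue = g(a) at a = -12/5, which is -2803/14.

The residue is -2803/14.


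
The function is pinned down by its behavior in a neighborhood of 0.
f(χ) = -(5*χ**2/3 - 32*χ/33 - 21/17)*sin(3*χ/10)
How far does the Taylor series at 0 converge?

The factor -sin(3*χ/10) is entire and contributes no finite singular point.
The polynomial part has no poles.
No finite singular points: the Taylor series at 0 converges everywhere.

The radius of convergence is infinite.


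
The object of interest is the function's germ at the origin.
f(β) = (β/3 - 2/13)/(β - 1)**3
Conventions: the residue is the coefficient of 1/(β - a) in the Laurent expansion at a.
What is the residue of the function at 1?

The residue is 0.

At the order-3 pole 1 set g(β) = (β - (1))^3*f(β) = β/3 - 2/13.
Order-3 pole: residue = g''(a)/2; g''(1) = 0, so the residue is 0.


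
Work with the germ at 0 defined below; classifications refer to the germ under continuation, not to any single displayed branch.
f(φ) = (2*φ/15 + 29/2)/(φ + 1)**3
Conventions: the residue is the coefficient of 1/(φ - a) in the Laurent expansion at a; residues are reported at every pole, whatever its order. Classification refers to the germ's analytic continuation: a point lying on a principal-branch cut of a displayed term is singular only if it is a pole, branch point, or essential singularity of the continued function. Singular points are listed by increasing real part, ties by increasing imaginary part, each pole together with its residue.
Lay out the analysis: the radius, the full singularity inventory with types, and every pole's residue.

Denominator factor (φ + 1)^3: pole of order 3 at -1, modulus 1.
The radius of convergence is the smallest modulus among the singular points: 1.
At the order-3 pole -1 set g(φ) = (φ - (-1))^3*f(φ) = 2*φ/15 + 29/2.
Order-3 pole: residue = g''(a)/2; g''(-1) = 0, so the residue is 0.

Radius of convergence at 0: 1.
At -1: a pole of order 3; residue 0.


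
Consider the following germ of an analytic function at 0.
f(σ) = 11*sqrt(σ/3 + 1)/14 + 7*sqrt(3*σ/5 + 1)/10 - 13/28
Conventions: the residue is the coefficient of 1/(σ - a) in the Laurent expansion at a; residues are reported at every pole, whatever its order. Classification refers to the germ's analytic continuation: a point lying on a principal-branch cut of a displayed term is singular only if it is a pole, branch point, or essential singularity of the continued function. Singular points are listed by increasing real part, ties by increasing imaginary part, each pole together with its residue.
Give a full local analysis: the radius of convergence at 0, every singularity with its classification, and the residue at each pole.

Branch term (11/14)*sqrt(1 - σ/(-3)): its argument vanishes at σ = -3, a square-root branch point, modulus 3.
Branch term (7/10)*sqrt(1 - σ/(-5/3)): its argument vanishes at σ = -5/3, a square-root branch point, modulus 5/3.
The radius of convergence is the smallest modulus among the singular points: 5/3.
List the singular points by increasing real part (a conjugate pair: the negative imaginary part first).

Radius of convergence at 0: 5/3.
At -3: an algebraic (square-root) branch point.
At -5/3: an algebraic (square-root) branch point.


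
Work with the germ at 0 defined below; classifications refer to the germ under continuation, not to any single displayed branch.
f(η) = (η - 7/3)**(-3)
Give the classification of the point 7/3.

The denominator factor η - 7/3 vanishes at 7/3 and appears to the power 3; the numerator there equals 1, nonzero, and no other factor vanishes.
Hence a pole whose order is the multiplicity, 3.

The point is a pole of order 3.


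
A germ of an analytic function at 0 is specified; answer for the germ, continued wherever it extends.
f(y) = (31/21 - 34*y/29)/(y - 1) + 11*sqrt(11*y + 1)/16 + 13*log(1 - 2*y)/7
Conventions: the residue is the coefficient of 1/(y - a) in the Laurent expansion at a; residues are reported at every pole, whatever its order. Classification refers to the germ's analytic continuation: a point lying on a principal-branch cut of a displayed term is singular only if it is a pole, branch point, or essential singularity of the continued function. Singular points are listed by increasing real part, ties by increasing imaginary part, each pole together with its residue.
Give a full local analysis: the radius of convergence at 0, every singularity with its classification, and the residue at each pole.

Radius of convergence at 0: 1/11.
At -1/11: an algebraic (square-root) branch point.
At 1/2: a logarithmic branch point.
At 1: a pole of order 1; residue 185/609.

Denominator factor (y - 1): pole of order 1 at 1, modulus 1.
Branch term (11/16)*sqrt(1 - y/(-1/11)): its argument vanishes at y = -1/11, a square-root branch point, modulus 1/11.
Branch term (13/7)*log(1 - y/(1/2)): its argument vanishes at y = 1/2, a logarithmic branch point, modulus 1/2.
The radius of convergence is the smallest modulus among the singular points: 1/11.
The branch terms are analytic at 1 and contribute nothing to the residue; only the rational part matters.
At the order-1 pole 1 set g(y) = (y - (1))*(rational part) = 31/21 - 34*y/29.
Simple pole: residue = g(a) at a = 1, which is 185/609.
List the singular points by increasing real part (a conjugate pair: the negative imaginary part first).


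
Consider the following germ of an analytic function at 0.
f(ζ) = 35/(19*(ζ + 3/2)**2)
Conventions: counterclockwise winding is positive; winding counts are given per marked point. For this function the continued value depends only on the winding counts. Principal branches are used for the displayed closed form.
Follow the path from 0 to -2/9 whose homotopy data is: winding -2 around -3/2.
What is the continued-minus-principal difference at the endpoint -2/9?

The function is rational, hence single-valued: continuing it around any pole returns the same value, so the difference is 0.

Continued minus principal equals 0.


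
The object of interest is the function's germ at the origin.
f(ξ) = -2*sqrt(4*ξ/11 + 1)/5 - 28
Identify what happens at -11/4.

The term (-2/5)*sqrt(1 - ξ/(-11/4)) has argument 1 - -11/4/(-11/4) = 0 at -11/4: a square-root (algebraic, two-sheeted) branch point; the remaining terms are analytic or single-valued there.

The point is an algebraic (square-root) branch point.


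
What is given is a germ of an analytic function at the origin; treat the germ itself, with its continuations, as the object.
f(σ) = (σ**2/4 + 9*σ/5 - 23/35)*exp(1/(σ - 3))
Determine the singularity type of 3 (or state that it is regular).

The point is an essential singularity.

The exponent 1/(σ - (3)) has a pole at 3, so exp(1/(σ - (3))) takes every nonzero value near it: an essential singularity (not a pole of any order).


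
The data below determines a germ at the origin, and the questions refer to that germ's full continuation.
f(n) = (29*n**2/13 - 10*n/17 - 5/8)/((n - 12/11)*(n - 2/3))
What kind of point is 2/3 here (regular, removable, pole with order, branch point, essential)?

The point is a pole of order 1.

The denominator factor n - 2/3 vanishes at 2/3 and appears to the power 1; the numerator there equals -409/15912, nonzero, and no other factor vanishes.
Hence a pole whose order is the multiplicity, 1.


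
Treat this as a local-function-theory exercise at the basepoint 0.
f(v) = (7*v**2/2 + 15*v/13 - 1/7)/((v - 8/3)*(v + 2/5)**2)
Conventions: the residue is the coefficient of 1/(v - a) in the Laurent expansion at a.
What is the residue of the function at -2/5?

At the order-2 pole -2/5 set g(v) = (v - (-2/5))^2*f(v) = (7*v**2/2 + 15*v/13 - 1/7)/(v - 8/3).
Order-2 pole: residue = g'(a); g'(-2/5) = 104271/192556, so the residue is 104271/192556.

The residue is 104271/192556.


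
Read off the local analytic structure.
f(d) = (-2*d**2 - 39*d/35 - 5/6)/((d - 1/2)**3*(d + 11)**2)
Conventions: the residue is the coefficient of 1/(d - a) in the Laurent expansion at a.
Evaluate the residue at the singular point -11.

At the order-2 pole -11 set g(d) = (d - (-11))^2*f(d) = (-2*d**2 - 39*d/35 - 5/6)/(d - 1/2)**3.
Order-2 pole: residue = g'(a); g'(-11) = 111184/9794435, so the residue is 111184/9794435.

The residue is 111184/9794435.


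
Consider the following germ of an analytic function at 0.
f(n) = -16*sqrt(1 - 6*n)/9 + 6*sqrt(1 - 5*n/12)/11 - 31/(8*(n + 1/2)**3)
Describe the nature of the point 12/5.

The point is an algebraic (square-root) branch point.

The term (6/11)*sqrt(1 - n/(12/5)) has argument 1 - 12/5/(12/5) = 0 at 12/5: a square-root (algebraic, two-sheeted) branch point; the remaining terms are analytic or single-valued there.


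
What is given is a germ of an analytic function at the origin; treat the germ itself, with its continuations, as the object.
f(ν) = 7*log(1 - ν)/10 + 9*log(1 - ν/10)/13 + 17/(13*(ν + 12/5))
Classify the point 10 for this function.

The point is a logarithmic branch point.

The term (9/13)*log(1 - ν/(10)) has argument 1 - 10/(10) = 0 at 10: a logarithmic (infinitely-sheeted) branch point; the remaining terms are analytic or single-valued there.


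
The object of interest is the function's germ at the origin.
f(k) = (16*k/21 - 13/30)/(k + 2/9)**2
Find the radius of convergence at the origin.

Denominator factor (k + 2/9)^2: pole of order 2 at -2/9, modulus 2/9.
The radius of convergence is the smallest modulus among the singular points: 2/9.

The radius of convergence is 2/9.


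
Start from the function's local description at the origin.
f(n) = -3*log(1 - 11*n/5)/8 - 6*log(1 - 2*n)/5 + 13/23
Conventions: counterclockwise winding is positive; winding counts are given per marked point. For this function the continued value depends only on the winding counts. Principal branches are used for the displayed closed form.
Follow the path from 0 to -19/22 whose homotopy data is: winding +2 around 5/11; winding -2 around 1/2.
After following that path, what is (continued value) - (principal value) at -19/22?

The rational part is single-valued and drops out of the difference; each branch term changes only by its own monodromy.
(-3/8)*log(1 - n/(5/11)): each positive loop around 5/11 adds 2*pi*i to the log, so winding +2 contributes (-3/8)*(2)*2*pi*i = -(3/2)*pi*i.
(-6/5)*log(1 - n/(1/2)): each positive loop around 1/2 adds 2*pi*i to the log, so winding -2 contributes (-6/5)*(-2)*2*pi*i = (24/5)*pi*i.
Summing the contributions at n = -19/22 gives (33/10)*pi*i.

Continued minus principal equals (33/10)*pi*i.


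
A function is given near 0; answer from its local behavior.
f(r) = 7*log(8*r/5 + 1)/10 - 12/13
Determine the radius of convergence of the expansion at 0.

The radius of convergence is 5/8.

Branch term (7/10)*log(1 - r/(-5/8)): its argument vanishes at r = -5/8, a logarithmic branch point, modulus 5/8.
The radius of convergence is the smallest modulus among the singular points: 5/8.


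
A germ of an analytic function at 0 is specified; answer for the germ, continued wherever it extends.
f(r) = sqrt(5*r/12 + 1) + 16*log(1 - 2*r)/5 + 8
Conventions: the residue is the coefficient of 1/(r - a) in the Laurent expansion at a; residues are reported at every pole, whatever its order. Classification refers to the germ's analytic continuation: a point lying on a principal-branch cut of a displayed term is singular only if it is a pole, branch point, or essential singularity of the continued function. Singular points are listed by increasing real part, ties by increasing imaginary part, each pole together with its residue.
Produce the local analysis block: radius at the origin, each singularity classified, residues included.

Radius of convergence at 0: 1/2.
At -12/5: an algebraic (square-root) branch point.
At 1/2: a logarithmic branch point.

Branch term (16/5)*log(1 - r/(1/2)): its argument vanishes at r = 1/2, a logarithmic branch point, modulus 1/2.
Branch term (1)*sqrt(1 - r/(-12/5)): its argument vanishes at r = -12/5, a square-root branch point, modulus 12/5.
The radius of convergence is the smallest modulus among the singular points: 1/2.
List the singular points by increasing real part (a conjugate pair: the negative imaginary part first).


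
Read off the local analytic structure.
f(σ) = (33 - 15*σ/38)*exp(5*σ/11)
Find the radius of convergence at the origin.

The factor exp(5*σ/11) is entire and contributes no finite singular point.
The polynomial part has no poles.
No finite singular points: the Taylor series at 0 converges everywhere.

The radius of convergence is infinite.


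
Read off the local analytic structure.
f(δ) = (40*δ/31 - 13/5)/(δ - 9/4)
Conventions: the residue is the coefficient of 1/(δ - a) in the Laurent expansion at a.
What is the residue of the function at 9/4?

At the order-1 pole 9/4 set g(δ) = (δ - (9/4))*f(δ) = 40*δ/31 - 13/5.
Simple pole: residue = g(a) at a = 9/4, which is 47/155.

The residue is 47/155.


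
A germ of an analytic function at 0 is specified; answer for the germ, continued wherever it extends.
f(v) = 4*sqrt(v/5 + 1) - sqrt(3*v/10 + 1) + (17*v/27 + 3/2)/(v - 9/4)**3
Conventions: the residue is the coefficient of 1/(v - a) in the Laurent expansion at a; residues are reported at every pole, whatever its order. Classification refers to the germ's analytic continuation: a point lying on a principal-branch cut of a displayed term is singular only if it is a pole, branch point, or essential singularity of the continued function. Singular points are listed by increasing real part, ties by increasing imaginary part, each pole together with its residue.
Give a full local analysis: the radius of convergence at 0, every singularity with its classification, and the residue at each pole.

Radius of convergence at 0: 9/4.
At -5: an algebraic (square-root) branch point.
At -10/3: an algebraic (square-root) branch point.
At 9/4: a pole of order 3; residue 0.

Denominator factor (v - 9/4)^3: pole of order 3 at 9/4, modulus 9/4.
Branch term (4)*sqrt(1 - v/(-5)): its argument vanishes at v = -5, a square-root branch point, modulus 5.
Branch term (-1)*sqrt(1 - v/(-10/3)): its argument vanishes at v = -10/3, a square-root branch point, modulus 10/3.
The radius of convergence is the smallest modulus among the singular points: 9/4.
The branch terms are analytic at 9/4 and contribute nothing to the residue; only the rational part matters.
At the order-3 pole 9/4 set g(v) = (v - (9/4))^3*(rational part) = 17*v/27 + 3/2.
Order-3 pole: residue = g''(a)/2; g''(9/4) = 0, so the residue is 0.
List the singular points by increasing real part (a conjugate pair: the negative imaginary part first).


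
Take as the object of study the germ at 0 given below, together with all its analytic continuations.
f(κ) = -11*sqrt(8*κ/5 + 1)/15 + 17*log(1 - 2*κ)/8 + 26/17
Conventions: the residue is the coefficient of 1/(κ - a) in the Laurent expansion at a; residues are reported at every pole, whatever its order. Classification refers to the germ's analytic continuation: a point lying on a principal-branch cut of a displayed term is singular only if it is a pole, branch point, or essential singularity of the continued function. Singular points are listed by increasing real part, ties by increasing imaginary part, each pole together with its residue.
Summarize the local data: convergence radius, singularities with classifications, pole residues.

Branch term (17/8)*log(1 - κ/(1/2)): its argument vanishes at κ = 1/2, a logarithmic branch point, modulus 1/2.
Branch term (-11/15)*sqrt(1 - κ/(-5/8)): its argument vanishes at κ = -5/8, a square-root branch point, modulus 5/8.
The radius of convergence is the smallest modulus among the singular points: 1/2.
List the singular points by increasing real part (a conjugate pair: the negative imaginary part first).

Radius of convergence at 0: 1/2.
At -5/8: an algebraic (square-root) branch point.
At 1/2: a logarithmic branch point.


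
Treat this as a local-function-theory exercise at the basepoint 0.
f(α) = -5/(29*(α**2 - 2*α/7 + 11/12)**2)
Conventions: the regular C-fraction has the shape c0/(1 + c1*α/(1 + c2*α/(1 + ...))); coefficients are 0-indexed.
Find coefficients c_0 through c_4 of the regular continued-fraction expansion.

The regular C-fraction coefficients are [-720/3509, -48/77, 563/154, -291097/86702, -21143892/163887611].

Taylor coefficients (expand at 0): a_0 = -720/3509, a_1 = -34560/270193, a_2 = 8069760/20804861, a_3 = 630789120/1601974297, a_4 = -59369137920/123352020869.
c0 = a_0 = -720/3509. Peel one level at a time: if S = 1 + c*α/S' with S'(0) = 1, then c is the α-coefficient of S and S' = c*α/(S - 1).
S_1 = c0/f = 1 + (-48/77)*α + (13512/5929)*α^2 + ...; c1 = -48/77.
S_2 = c1*α/(S_1 - 1) = 1 + (563/154)*α + (291097/23716)*α^2 + ...; c2 = 563/154.
S_3 = c2*α/(S_2 - 1) = 1 + (-291097/86702)*α + (-137298/316969)*α^2 + ...; c3 = -291097/86702.
S_4 = c3*α/(S_3 - 1) = 1 + (-21143892/163887611)*α + ...; c4 = -21143892/163887611.


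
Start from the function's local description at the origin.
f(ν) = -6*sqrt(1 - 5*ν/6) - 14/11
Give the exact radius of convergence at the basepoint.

Branch term (-6)*sqrt(1 - ν/(6/5)): its argument vanishes at ν = 6/5, a square-root branch point, modulus 6/5.
The radius of convergence is the smallest modulus among the singular points: 6/5.

The radius of convergence is 6/5.


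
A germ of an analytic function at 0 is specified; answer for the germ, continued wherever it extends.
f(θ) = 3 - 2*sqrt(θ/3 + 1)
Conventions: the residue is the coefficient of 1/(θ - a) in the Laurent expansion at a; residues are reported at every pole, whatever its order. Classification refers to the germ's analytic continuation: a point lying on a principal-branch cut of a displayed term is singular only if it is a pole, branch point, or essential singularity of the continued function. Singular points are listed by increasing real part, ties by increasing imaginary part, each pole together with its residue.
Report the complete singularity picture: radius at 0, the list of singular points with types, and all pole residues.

Radius of convergence at 0: 3.
At -3: an algebraic (square-root) branch point.

Branch term (-2)*sqrt(1 - θ/(-3)): its argument vanishes at θ = -3, a square-root branch point, modulus 3.
The radius of convergence is the smallest modulus among the singular points: 3.


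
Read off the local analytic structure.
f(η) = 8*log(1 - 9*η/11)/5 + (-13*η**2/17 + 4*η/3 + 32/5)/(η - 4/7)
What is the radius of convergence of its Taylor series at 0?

Denominator factor (η - 4/7): pole of order 1 at 4/7, modulus 4/7.
Branch term (8/5)*log(1 - η/(11/9)): its argument vanishes at η = 11/9, a logarithmic branch point, modulus 11/9.
The radius of convergence is the smallest modulus among the singular points: 4/7.

The radius of convergence is 4/7.


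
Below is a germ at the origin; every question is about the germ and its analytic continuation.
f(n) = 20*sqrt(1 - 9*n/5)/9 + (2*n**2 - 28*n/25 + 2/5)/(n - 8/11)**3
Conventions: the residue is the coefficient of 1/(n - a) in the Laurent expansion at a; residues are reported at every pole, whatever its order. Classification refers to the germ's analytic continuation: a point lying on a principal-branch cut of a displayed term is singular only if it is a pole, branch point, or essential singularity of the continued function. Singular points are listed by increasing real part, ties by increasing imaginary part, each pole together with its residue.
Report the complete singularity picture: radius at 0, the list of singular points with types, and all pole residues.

Denominator factor (n - 8/11)^3: pole of order 3 at 8/11, modulus 8/11.
Branch term (20/9)*sqrt(1 - n/(5/9)): its argument vanishes at n = 5/9, a square-root branch point, modulus 5/9.
The radius of convergence is the smallest modulus among the singular points: 5/9.
The branch term is analytic at 8/11 and contributes nothing to the residue; only the rational part matters.
At the order-3 pole 8/11 set g(n) = (n - (8/11))^3*(rational part) = 2*n**2 - 28*n/25 + 2/5.
Order-3 pole: residue = g''(a)/2; g''(8/11) = 4, so the residue is 2.
List the singular points by increasing real part (a conjugate pair: the negative imaginary part first).

Radius of convergence at 0: 5/9.
At 5/9: an algebraic (square-root) branch point.
At 8/11: a pole of order 3; residue 2.


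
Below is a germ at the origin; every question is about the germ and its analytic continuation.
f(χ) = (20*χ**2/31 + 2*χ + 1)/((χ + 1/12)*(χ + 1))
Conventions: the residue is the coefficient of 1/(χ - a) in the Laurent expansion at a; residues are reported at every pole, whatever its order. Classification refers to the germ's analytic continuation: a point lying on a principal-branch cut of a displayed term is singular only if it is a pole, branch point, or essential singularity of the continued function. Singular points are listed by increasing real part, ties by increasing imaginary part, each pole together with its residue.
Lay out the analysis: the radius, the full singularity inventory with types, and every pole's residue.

Denominator factor (χ + 1): pole of order 1 at -1, modulus 1.
Denominator factor (χ + 1/12): pole of order 1 at -1/12, modulus 1/12.
The radius of convergence is the smallest modulus among the singular points: 1/12.
At the order-1 pole -1 set g(χ) = (χ - (-1))*f(χ) = (20*χ**2/31 + 2*χ + 1)/(χ + 1/12).
Simple pole: residue = g(a) at a = -1, which is 12/31.
At the order-1 pole -1/12 set g(χ) = (χ - (-1/12))*f(χ) = (20*χ**2/31 + 2*χ + 1)/(χ + 1).
Simple pole: residue = g(a) at a = -1/12, which is 85/93.
List the singular points by increasing real part (a conjugate pair: the negative imaginary part first).

Radius of convergence at 0: 1/12.
At -1: a pole of order 1; residue 12/31.
At -1/12: a pole of order 1; residue 85/93.


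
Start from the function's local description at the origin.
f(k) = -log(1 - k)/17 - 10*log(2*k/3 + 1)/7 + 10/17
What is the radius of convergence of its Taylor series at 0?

Branch term (-10/7)*log(1 - k/(-3/2)): its argument vanishes at k = -3/2, a logarithmic branch point, modulus 3/2.
Branch term (-1/17)*log(1 - k/(1)): its argument vanishes at k = 1, a logarithmic branch point, modulus 1.
The radius of convergence is the smallest modulus among the singular points: 1.

The radius of convergence is 1.


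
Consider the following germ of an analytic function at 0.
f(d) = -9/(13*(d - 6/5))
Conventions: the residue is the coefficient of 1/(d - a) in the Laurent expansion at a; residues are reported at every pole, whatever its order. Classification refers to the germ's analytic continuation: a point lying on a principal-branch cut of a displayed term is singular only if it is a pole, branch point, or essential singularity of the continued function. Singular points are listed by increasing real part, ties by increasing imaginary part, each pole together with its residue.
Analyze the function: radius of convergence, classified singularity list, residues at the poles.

Denominator factor (d - 6/5): pole of order 1 at 6/5, modulus 6/5.
The radius of convergence is the smallest modulus among the singular points: 6/5.
At the order-1 pole 6/5 set g(d) = (d - (6/5))*f(d) = -9/13.
Simple pole: residue = g(a) at a = 6/5, which is -9/13.

Radius of convergence at 0: 6/5.
At 6/5: a pole of order 1; residue -9/13.


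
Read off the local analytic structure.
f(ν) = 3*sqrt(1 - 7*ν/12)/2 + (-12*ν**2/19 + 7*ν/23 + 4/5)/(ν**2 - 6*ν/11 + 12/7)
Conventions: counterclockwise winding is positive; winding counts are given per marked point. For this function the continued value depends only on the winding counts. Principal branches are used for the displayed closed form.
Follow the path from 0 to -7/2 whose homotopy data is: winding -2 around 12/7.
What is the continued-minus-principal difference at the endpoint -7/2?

The rational part is single-valued and drops out of the difference; each branch term changes only by its own monodromy.
(3/2)*sqrt(1 - ν/(12/7)): winding -2 is even, the square root returns to the same sheet, contribution 0.
Summing the contributions at ν = -7/2 gives 0.

Continued minus principal equals 0.


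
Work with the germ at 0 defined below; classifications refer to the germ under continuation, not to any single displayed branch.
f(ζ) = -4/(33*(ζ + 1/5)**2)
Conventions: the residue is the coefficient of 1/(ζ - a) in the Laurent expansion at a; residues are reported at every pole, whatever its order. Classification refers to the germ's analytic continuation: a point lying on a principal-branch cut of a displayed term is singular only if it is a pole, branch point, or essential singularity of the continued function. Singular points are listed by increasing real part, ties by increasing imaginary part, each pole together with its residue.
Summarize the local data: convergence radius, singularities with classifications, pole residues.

Denominator factor (ζ + 1/5)^2: pole of order 2 at -1/5, modulus 1/5.
The radius of convergence is the smallest modulus among the singular points: 1/5.
At the order-2 pole -1/5 set g(ζ) = (ζ - (-1/5))^2*f(ζ) = -4/33.
Order-2 pole: residue = g'(a); g'(-1/5) = 0, so the residue is 0.

Radius of convergence at 0: 1/5.
At -1/5: a pole of order 2; residue 0.


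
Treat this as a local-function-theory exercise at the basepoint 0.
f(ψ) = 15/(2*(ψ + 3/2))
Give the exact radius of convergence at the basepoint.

The radius of convergence is 3/2.

Denominator factor (ψ + 3/2): pole of order 1 at -3/2, modulus 3/2.
The radius of convergence is the smallest modulus among the singular points: 3/2.


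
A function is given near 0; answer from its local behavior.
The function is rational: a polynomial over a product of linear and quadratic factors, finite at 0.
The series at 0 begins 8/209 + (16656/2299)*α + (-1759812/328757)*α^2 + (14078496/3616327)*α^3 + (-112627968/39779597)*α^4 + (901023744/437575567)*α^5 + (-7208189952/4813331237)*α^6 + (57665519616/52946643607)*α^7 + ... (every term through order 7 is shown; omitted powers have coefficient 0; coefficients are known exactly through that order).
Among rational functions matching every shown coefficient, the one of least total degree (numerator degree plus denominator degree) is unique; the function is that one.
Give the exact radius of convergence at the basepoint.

The radius of convergence is 11/8.

No rational of total degree below 3 reproduces all 8 coefficients; solving the [2/1] Pade equations on them gives f(α) = (-3*α**2/26 + 10*α + 1/19)/(α + 11/8), whose expansion matches every shown term.
Denominator factor (α + 11/8): pole of order 1 at -11/8, modulus 11/8.
The radius of convergence is the smallest modulus among the singular points: 11/8.


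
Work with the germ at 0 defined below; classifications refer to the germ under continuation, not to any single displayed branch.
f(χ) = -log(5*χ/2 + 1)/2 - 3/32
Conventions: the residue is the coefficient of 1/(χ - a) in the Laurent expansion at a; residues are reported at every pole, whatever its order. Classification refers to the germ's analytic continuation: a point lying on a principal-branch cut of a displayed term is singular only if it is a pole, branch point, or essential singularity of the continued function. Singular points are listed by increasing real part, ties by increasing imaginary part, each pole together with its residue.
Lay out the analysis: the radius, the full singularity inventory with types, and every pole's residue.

Radius of convergence at 0: 2/5.
At -2/5: a logarithmic branch point.

Branch term (-1/2)*log(1 - χ/(-2/5)): its argument vanishes at χ = -2/5, a logarithmic branch point, modulus 2/5.
The radius of convergence is the smallest modulus among the singular points: 2/5.


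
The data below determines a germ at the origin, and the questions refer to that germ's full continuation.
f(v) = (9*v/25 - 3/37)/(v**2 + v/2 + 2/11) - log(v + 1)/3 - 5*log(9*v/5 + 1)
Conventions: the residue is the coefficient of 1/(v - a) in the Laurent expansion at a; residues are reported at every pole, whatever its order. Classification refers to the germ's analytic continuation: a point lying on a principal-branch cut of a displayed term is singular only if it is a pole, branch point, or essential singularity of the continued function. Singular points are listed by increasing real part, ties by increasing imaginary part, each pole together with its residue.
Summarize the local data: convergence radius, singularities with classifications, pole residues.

Radius of convergence at 0: (1/11)*sqrt(22).
At -1: a logarithmic branch point.
At -5/9: a logarithmic branch point.
At (-1/4) - ((1/44)*sqrt(231))*i: a pole of order 1; residue (9/50) - ((211/12950)*sqrt(231))*i.
At (-1/4) + ((1/44)*sqrt(231))*i: a pole of order 1; residue (9/50) + ((211/12950)*sqrt(231))*i.

Denominator factor (v**2 + v/2 + 2/11): discriminant -21/44, complex-conjugate roots (-1/4) + ((1/44)*sqrt(231))*i and (-1/4) - ((1/44)*sqrt(231))*i; poles of order 1, moduli (1/11)*sqrt(22) and (1/11)*sqrt(22).
Branch term (-1/3)*log(1 - v/(-1)): its argument vanishes at v = -1, a logarithmic branch point, modulus 1.
Branch term (-5)*log(1 - v/(-5/9)): its argument vanishes at v = -5/9, a logarithmic branch point, modulus 5/9.
The radius of convergence is the smallest modulus among the singular points: (1/11)*sqrt(22).
The branch terms are analytic at (-1/4) - ((1/44)*sqrt(231))*i and contribute nothing to the residue; only the rational part matters.
The factor v**2 + v/2 + 2/11 splits as (v - a)(v - a') with a = (-1/4) - ((1/44)*sqrt(231))*i, a' = (-1/4) + ((1/44)*sqrt(231))*i. At the order-1 pole a set g(v) = (v - a)*(rational part) = [9*v/25 - 3/37] / (v - a').
Simple pole: residue = g(a) at a = (-1/4) - ((1/44)*sqrt(231))*i, which is (9/50) - ((211/12950)*sqrt(231))*i.
The branch terms are analytic at (-1/4) + ((1/44)*sqrt(231))*i and contribute nothing to the residue; only the rational part matters.
The factor v**2 + v/2 + 2/11 splits as (v - a)(v - a') with a = (-1/4) + ((1/44)*sqrt(231))*i, a' = (-1/4) - ((1/44)*sqrt(231))*i. At the order-1 pole a set g(v) = (v - a)*(rational part) = [9*v/25 - 3/37] / (v - a').
Simple pole: residue = g(a) at a = (-1/4) + ((1/44)*sqrt(231))*i, which is (9/50) + ((211/12950)*sqrt(231))*i.
List the singular points by increasing real part (a conjugate pair: the negative imaginary part first).


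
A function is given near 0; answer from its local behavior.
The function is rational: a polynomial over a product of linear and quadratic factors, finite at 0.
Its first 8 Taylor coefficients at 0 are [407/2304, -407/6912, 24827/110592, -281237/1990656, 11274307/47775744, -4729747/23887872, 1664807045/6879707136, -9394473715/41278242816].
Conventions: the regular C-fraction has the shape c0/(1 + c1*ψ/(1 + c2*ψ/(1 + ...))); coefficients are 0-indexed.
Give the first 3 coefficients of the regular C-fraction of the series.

Taylor coefficients (read off): a_0 = 407/2304, a_1 = -407/6912, a_2 = 24827/110592.
c0 = a_0 = 407/2304. Peel one level at a time: if S = 1 + c*ψ/S' with S'(0) = 1, then c is the ψ-coefficient of S and S' = c*ψ/(S - 1).
S_1 = c0/f = 1 + (1/3)*ψ + (-167/144)*ψ^2 + ...; c1 = 1/3.
S_2 = c1*ψ/(S_1 - 1) = 1 + (167/48)*ψ + ...; c2 = 167/48.

The regular C-fraction coefficients are [407/2304, 1/3, 167/48].


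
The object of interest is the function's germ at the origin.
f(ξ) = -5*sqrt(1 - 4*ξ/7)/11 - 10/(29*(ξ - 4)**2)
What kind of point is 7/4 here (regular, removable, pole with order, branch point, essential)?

The term (-5/11)*sqrt(1 - ξ/(7/4)) has argument 1 - 7/4/(7/4) = 0 at 7/4: a square-root (algebraic, two-sheeted) branch point; the remaining terms are analytic or single-valued there.

The point is an algebraic (square-root) branch point.


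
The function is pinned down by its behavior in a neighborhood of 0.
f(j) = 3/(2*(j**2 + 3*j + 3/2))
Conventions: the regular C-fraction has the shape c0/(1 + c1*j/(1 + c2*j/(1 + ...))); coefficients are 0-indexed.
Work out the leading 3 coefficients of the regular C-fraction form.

The regular C-fraction coefficients are [1, 2, -1/3].

Taylor coefficients (expand at 0): a_0 = 1, a_1 = -2, a_2 = 10/3.
c0 = a_0 = 1. Peel one level at a time: if S = 1 + c*j/S' with S'(0) = 1, then c is the j-coefficient of S and S' = c*j/(S - 1).
S_1 = c0/f = 1 + (2)*j + (2/3)*j^2 + ...; c1 = 2.
S_2 = c1*j/(S_1 - 1) = 1 + (-1/3)*j + ...; c2 = -1/3.


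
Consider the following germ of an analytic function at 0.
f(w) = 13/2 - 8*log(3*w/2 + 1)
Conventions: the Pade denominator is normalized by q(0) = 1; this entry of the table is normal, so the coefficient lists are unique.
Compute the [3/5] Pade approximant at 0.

Taylor coefficients needed (expand at 0): a_0 = 13/2, a_1 = -12, a_2 = 9, a_3 = -9, a_4 = 81/8, a_5 = -243/20, a_6 = 243/16, a_7 = -2187/112, a_8 = 6561/256.
Write the denominator as Q(w) = 1 + q1*w + q2*w^2 + q3*w^3 + q4*w^4 + q5*w^5. Requiring Q*f - P = O(w^9) with deg P <= 3 kills the coefficients of w^4..w^8 in Q*f:
  w^4: a_4 + q1*a_3 + q2*a_2 + q3*a_1 + q4*a_0 = 0, i.e. 81/8 + (-9)*q1 + (9)*q2 + (-12)*q3 + (13/2)*q4 = 0.
  w^5: a_5 + q1*a_4 + q2*a_3 + q3*a_2 + q4*a_1 + q5*a_0 = 0, i.e. -243/20 + (81/8)*q1 + (-9)*q2 + (9)*q3 + (-12)*q4 + (13/2)*q5 = 0.
  w^6: a_6 + q1*a_5 + q2*a_4 + q3*a_3 + q4*a_2 + q5*a_1 = 0, i.e. 243/16 + (-243/20)*q1 + (81/8)*q2 + (-9)*q3 + (9)*q4 + (-12)*q5 = 0.
  w^7: a_7 + q1*a_6 + q2*a_5 + q3*a_4 + q4*a_3 + q5*a_2 = 0, i.e. -2187/112 + (243/16)*q1 + (-243/20)*q2 + (81/8)*q3 + (-9)*q4 + (9)*q5 = 0.
  w^8: a_8 + q1*a_7 + q2*a_6 + q3*a_5 + q4*a_4 + q5*a_3 = 0, i.e. 6561/256 + (-2187/112)*q1 + (243/16)*q2 + (-243/20)*q3 + (81/8)*q4 + (-9)*q5 = 0.
Solving this linear system: q1 = 527157/197776, q2 = 1424331/692216, q3 = 1039851/2768864, q4 = -15795/692216, q5 = 16767/3955520.
The numerator is Q*f truncated at degree 3: P0 = a_0 = 13/2; P1 = a_1 + q1*a_0 = 2106417/395552; P2 = a_2 + q1*a_1 + q2*a_0 = -13304997/1384432; P3 = a_3 + q1*a_2 + q2*a_1 + q3*a_0 = -40213701/5537728.

The Pade approximant has numerator coefficients [13/2, 2106417/395552, -13304997/1384432, -40213701/5537728]; denominator coefficients [1, 527157/197776, 1424331/692216, 1039851/2768864, -15795/692216, 16767/3955520].


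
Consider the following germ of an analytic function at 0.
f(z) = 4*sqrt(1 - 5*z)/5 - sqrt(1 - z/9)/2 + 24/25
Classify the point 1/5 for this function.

The point is an algebraic (square-root) branch point.

The term (4/5)*sqrt(1 - z/(1/5)) has argument 1 - 1/5/(1/5) = 0 at 1/5: a square-root (algebraic, two-sheeted) branch point; the remaining terms are analytic or single-valued there.


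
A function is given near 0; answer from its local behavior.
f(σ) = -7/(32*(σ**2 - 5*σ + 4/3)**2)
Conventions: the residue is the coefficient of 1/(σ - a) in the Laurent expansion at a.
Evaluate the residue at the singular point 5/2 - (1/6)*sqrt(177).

The residue is -(21/55696)*sqrt(177).

The factor σ**2 - 5*σ + 4/3 splits as (σ - a)(σ - a') with a = 5/2 - (1/6)*sqrt(177), a' = 5/2 + (1/6)*sqrt(177). At the order-2 pole a set g(σ) = (σ - a)^2*f(σ) = [-7/32] / (σ - a')^2.
Order-2 pole: residue = g'(a); g'(5/2 - (1/6)*sqrt(177)) = -(21/55696)*sqrt(177), so the residue is -(21/55696)*sqrt(177).


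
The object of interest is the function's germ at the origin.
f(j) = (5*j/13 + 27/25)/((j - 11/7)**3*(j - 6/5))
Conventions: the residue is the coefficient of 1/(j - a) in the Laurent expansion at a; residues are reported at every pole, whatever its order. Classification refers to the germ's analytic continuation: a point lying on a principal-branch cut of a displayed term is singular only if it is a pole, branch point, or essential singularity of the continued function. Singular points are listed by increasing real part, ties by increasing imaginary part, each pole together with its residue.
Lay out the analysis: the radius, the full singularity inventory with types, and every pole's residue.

Denominator factor (j - 6/5): pole of order 1 at 6/5, modulus 6/5.
Denominator factor (j - 11/7)^3: pole of order 3 at 11/7, modulus 11/7.
The radius of convergence is the smallest modulus among the singular points: 6/5.
At the order-1 pole 6/5 set g(j) = (j - (6/5))*f(j) = (5*j/13 + 27/25)/(j - 11/7)**3.
Simple pole: residue = g(a) at a = 6/5, which is -859215/28561.
At the order-3 pole 11/7 set g(j) = (j - (11/7))^3*f(j) = (5*j/13 + 27/25)/(j - 6/5).
Order-3 pole: residue = g''(a)/2; g''(11/7) = 1718430/28561, so the residue is 859215/28561.
List the singular points by increasing real part (a conjugate pair: the negative imaginary part first).

Radius of convergence at 0: 6/5.
At 6/5: a pole of order 1; residue -859215/28561.
At 11/7: a pole of order 3; residue 859215/28561.
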